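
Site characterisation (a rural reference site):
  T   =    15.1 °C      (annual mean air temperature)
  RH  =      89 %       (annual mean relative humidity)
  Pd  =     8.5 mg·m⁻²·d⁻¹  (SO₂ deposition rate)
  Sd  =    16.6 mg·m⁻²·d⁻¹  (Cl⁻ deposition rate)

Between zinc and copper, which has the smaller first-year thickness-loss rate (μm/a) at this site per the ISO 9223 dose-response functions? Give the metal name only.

zinc

zinc: temperature factor f = -0.071·(5.1) = -0.3621
  sulphur-dioxide contribution → 1.381 μm/a
  chloride contribution → 0.6385 μm/a
  ⇒ r_corr(zinc) = 2.02 μm/a
copper: T>10 °C ⇒ hinge -0.080·(15.1−10) = -0.4080
  sulphur-dioxide contribution → 1.173 μm/a
  chloride contribution → 1.13 μm/a
  total first-year rate 2.302 μm/a
Ordering by μm/a: copper (2.3) > zinc (2.02)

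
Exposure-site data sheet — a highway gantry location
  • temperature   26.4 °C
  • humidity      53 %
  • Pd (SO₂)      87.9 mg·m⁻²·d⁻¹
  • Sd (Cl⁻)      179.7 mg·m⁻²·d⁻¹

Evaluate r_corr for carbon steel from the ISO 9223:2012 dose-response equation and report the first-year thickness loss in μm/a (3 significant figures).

carbon steel: T>10 °C ⇒ hinge -0.054·(26.4−10) = -0.8856
  sulphur-dioxide contribution → 21.61 μm/a
  chloride contribution → 42.13 μm/a
  ⇒ r_corr(carbon steel) = 63.74 μm/a

r_corr = 63.7 μm/a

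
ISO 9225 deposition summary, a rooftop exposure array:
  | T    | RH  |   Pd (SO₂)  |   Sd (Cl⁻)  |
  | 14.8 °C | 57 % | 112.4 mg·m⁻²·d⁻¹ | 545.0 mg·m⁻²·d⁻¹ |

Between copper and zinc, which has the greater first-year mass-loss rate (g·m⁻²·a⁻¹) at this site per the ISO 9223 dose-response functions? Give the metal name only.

zinc

copper: temperature factor f = -0.080·(4.8) = -0.3840
  Pd branch = 0.0053·Pd^0.26·e^(0.059·RH+f) = 0.3558 μm/a
  Sd branch = 0.01025·Sd^0.27·e^(0.036·RH+0.049·T) = 0.903 μm/a
  r_corr = 0.3558 + 0.903 = 1.259 μm/a
  mass loss = 1.259 μm/a × 8.96 g/cm³ = 11.28 g·m⁻²·a⁻¹
zinc: T>10 °C ⇒ hinge -0.071·(14.8−10) = -0.3408
  Pd branch = 0.0129·Pd^0.44·e^(0.046·RH+f) = 1.008 μm/a
  Cl⁻ term: 0.0175·545.0^0.57·exp(0.008·57+0.085·14.8) = 3.525
  r_corr = 1.008 + 3.525 = 4.533 μm/a
  mass loss = 4.533 μm/a × 7.14 g/cm³ = 32.37 g·m⁻²·a⁻¹
Ordering by g·m⁻²·a⁻¹: zinc (32.4) > copper (11.3)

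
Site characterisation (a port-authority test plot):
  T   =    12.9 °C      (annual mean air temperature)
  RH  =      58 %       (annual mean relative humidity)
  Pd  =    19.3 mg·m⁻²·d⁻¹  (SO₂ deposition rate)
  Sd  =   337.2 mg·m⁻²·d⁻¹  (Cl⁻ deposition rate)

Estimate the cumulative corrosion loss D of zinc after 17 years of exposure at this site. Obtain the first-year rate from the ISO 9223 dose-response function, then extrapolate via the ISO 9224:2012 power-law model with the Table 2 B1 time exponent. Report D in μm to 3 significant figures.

zinc: T>10 °C ⇒ hinge -0.071·(12.9−10) = -0.2059
  Pd branch = 0.0129·Pd^0.44·e^(0.046·RH+f) = 0.5566 μm/a
  Cl⁻ term: 0.0175·337.2^0.57·exp(0.008·58+0.085·12.9) = 2.3
  sum: 0.5566 + 2.3 → r_corr = 2.856 μm/a
Power-law: D(17) = r_corr · 17^0.813
  D(17) = 2.856 × 17^0.813 = 2.856 × 10.01 = 28.58 μm

D(17) = 28.6 μm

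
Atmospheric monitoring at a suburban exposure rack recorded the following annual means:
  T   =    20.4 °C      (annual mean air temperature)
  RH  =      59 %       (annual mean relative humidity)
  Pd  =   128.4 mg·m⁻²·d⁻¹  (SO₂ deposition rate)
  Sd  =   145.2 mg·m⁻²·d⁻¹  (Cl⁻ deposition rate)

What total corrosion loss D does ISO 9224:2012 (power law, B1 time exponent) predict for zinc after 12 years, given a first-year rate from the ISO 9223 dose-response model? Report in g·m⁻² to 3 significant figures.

zinc: T>10 °C ⇒ hinge -0.071·(20.4−10) = -0.7384
  SO₂ term: 0.0129·128.4^0.44·exp(0.046·59-0.7384) = 0.7877
  Cl⁻ term: 0.0175·145.2^0.57·exp(0.008·59+0.085·20.4) = 2.713
  r_corr = 0.7877 + 2.713 = 3.5 μm/a
ISO 9224: D(t) = r_corr · t^b with b = 0.813 (zinc, B1)
  D(12) = 3.5 × 12^0.813 = 3.5 × 7.54 = 26.39 μm
  Mass loss = 26.39 μm × 7.14 g/cm³ = 188.5 g·m⁻²

D(12) = 188 g·m⁻²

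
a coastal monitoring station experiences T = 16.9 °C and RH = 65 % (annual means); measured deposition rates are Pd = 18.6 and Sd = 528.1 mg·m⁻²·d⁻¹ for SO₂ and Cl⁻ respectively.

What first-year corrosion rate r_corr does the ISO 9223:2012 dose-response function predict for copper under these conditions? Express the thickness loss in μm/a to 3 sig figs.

copper: f(T) = -0.080·(T−10) [T>10 °C] = -0.5520
  Pd branch = 0.0053·Pd^0.26·e^(0.059·RH+f) = 0.3021 μm/a
  Sd branch = 0.01025·Sd^0.27·e^(0.036·RH+0.049·T) = 1.324 μm/a
  sum: 0.3021 + 1.324 → r_corr = 1.626 μm/a

r_corr = 1.63 μm/a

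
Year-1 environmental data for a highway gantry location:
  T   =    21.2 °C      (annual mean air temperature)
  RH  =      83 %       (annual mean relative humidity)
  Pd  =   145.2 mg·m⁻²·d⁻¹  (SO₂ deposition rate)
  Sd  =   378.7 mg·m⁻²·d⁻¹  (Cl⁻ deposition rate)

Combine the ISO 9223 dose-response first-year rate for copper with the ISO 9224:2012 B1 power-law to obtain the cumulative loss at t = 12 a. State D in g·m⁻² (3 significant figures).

copper: f(T) = -0.080·(T−10) [T>10 °C] = -0.8960
  SO₂ term: 0.0053·145.2^0.26·exp(0.059·83-0.8960) = 1.057
  Cl⁻ term: 0.01025·378.7^0.27·exp(0.036·83+0.049·21.2) = 2.855
  sum: 1.057 + 2.855 → r_corr = 3.912 μm/a
ISO 9224: D(t) = r_corr · t^b with b = 0.667 (copper, B1)
  D(12) = 3.912 × 12^0.667 = 3.912 × 5.246 = 20.52 μm
  Mass loss = 20.52 μm × 8.96 g/cm³ = 183.9 g·m⁻²

D(12) = 184 g·m⁻²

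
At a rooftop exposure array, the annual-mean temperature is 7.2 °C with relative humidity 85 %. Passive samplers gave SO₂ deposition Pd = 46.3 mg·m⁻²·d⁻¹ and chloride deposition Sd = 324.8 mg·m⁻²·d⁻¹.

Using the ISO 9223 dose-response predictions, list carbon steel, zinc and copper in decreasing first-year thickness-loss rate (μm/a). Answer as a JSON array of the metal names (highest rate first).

carbon steel: temperature factor f = +0.150·(-2.8) = -0.4200
  SO₂ term: 1.77·46.3^0.52·exp(0.02·85-0.4200) = 46.77
  Cl⁻ term: 0.102·324.8^0.62·exp(0.033·85+0.04·7.2) = 81.11
  r_corr = 46.77 + 81.11 = 127.9 μm/a
zinc: temperature factor f = +0.038·(-2.8) = -0.1064
  SO₂ term: 0.0129·46.3^0.44·exp(0.046·85-0.1064) = 3.128
  Sd branch = 0.0175·Sd^0.57·e^(0.008·RH+0.085·T) = 1.721 μm/a
  sum: 3.128 + 1.721 → r_corr = 4.849 μm/a
copper: f(T) = +0.126·(T−10) [T≤10 °C] = -0.3528
  Pd branch = 0.0053·Pd^0.26·e^(0.059·RH+f) = 1.521 μm/a
  Cl⁻ term: 0.01025·324.8^0.27·exp(0.036·85+0.049·7.2) = 1.483
  r_corr = 1.521 + 1.483 = 3.003 μm/a
Ordering by μm/a: carbon steel (128) > zinc (4.85) > copper (3)

["carbon steel", "zinc", "copper"]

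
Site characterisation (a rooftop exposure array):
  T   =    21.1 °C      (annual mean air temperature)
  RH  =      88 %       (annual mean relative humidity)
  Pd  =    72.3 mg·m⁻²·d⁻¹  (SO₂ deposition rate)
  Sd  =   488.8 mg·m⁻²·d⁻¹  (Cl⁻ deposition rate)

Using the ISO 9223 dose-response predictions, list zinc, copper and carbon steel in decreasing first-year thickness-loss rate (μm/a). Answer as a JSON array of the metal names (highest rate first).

zinc: f(T) = -0.071·(T−10) [T>10 °C] = -0.7881
  Pd branch = 0.0129·Pd^0.44·e^(0.046·RH+f) = 2.21 μm/a
  Sd branch = 0.0175·Sd^0.57·e^(0.008·RH+0.085·T) = 7.253 μm/a
  r_corr = 2.21 + 7.253 = 9.462 μm/a
copper: f(T) = -0.080·(T−10) [T>10 °C] = -0.8880
  SO₂ term: 0.0053·72.3^0.26·exp(0.059·88-0.8880) = 1.194
  Sd branch = 0.01025·Sd^0.27·e^(0.036·RH+0.049·T) = 3.645 μm/a
  r_corr = 1.194 + 3.645 = 4.838 μm/a
carbon steel: f(T) = -0.054·(T−10) [T>10 °C] = -0.5994
  SO₂ term: 1.77·72.3^0.52·exp(0.02·88-0.5994) = 52.33
  Sd branch = 0.102·Sd^0.62·e^(0.033·RH+0.04·T) = 201.2 μm/a
  sum: 52.33 + 201.2 → r_corr = 253.5 μm/a
Ordering by μm/a: carbon steel (254) > zinc (9.46) > copper (4.84)

["carbon steel", "zinc", "copper"]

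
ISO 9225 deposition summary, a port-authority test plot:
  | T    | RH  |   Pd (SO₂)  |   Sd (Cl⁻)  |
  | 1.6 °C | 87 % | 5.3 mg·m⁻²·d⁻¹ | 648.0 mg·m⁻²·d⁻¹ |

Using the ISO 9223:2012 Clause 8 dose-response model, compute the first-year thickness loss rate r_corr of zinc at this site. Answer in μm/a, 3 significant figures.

r_corr = 2.68 μm/a

zinc: f(T) = +0.038·(T−10) [T≤10 °C] = -0.3192
  sulphur-dioxide contribution → 1.068 μm/a
  chloride contribution → 1.611 μm/a
  ⇒ r_corr(zinc) = 2.679 μm/a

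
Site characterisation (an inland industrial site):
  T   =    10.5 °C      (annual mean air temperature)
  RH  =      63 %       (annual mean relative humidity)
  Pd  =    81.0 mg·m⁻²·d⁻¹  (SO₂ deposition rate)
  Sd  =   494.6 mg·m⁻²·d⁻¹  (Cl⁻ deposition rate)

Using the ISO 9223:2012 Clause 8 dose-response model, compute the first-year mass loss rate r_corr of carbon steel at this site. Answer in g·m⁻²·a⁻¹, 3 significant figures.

r_corr = 925 g·m⁻²·a⁻¹

carbon steel: T>10 °C ⇒ hinge -0.054·(10.5−10) = -0.0270
  sulphur-dioxide contribution → 59.69 μm/a
  chloride contribution → 58.12 μm/a
  total first-year rate 117.8 μm/a
Convert to mass loss: 117.8 μm/a × 7.85 g/cm³ = 924.8 g·m⁻²·a⁻¹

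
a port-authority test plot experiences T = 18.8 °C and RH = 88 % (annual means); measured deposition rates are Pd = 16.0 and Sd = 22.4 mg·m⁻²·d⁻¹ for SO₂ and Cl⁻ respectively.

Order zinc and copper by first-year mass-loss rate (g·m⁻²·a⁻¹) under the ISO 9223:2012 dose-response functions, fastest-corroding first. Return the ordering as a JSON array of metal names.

["copper", "zinc"]

zinc: f(T) = -0.071·(T−10) [T>10 °C] = -0.6248
  SO₂ term: 0.0129·16.0^0.44·exp(0.046·88-0.6248) = 1.34
  Sd branch = 0.0175·Sd^0.57·e^(0.008·RH+0.085·T) = 1.029 μm/a
  sum: 1.34 + 1.029 → r_corr = 2.369 μm/a
  mass loss = 2.369 μm/a × 7.14 g/cm³ = 16.91 g·m⁻²·a⁻¹
copper: T>10 °C ⇒ hinge -0.080·(18.8−10) = -0.7040
  SO₂ term: 0.0053·16.0^0.26·exp(0.059·88-0.7040) = 0.9693
  Cl⁻ term: 0.01025·22.4^0.27·exp(0.036·88+0.049·18.8) = 1.416
  r_corr = 0.9693 + 1.416 = 2.386 μm/a
  mass loss = 2.386 μm/a × 8.96 g/cm³ = 21.38 g·m⁻²·a⁻¹
Ordering by g·m⁻²·a⁻¹: copper (21.4) > zinc (16.9)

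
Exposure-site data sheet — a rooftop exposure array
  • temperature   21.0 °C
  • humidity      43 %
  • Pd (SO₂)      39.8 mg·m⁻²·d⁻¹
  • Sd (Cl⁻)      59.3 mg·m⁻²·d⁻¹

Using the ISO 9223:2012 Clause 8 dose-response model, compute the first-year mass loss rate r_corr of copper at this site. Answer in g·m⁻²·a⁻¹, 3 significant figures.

copper: T>10 °C ⇒ hinge -0.080·(21.0−10) = -0.8800
  Pd branch = 0.0053·Pd^0.26·e^(0.059·RH+f) = 0.07242 μm/a
  Sd branch = 0.01025·Sd^0.27·e^(0.036·RH+0.049·T) = 0.4061 μm/a
  r_corr = 0.07242 + 0.4061 = 0.4785 μm/a
Convert to mass loss: 0.4785 μm/a × 8.96 g/cm³ = 4.287 g·m⁻²·a⁻¹

r_corr = 4.29 g·m⁻²·a⁻¹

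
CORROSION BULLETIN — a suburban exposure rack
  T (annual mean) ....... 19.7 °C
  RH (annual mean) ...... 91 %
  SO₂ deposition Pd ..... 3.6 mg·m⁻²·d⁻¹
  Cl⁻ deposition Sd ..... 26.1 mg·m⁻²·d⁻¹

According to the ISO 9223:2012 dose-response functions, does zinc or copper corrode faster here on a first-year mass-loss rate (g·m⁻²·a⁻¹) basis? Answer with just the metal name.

zinc: T>10 °C ⇒ hinge -0.071·(19.7−10) = -0.6887
  SO₂ term: 0.0129·3.6^0.44·exp(0.046·91-0.6887) = 0.7486
  Sd branch = 0.0175·Sd^0.57·e^(0.008·RH+0.085·T) = 1.241 μm/a
  sum: 0.7486 + 1.241 → r_corr = 1.99 μm/a
  mass loss = 1.99 μm/a × 7.14 g/cm³ = 14.21 g·m⁻²·a⁻¹
copper: T>10 °C ⇒ hinge -0.080·(19.7−10) = -0.7760
  Pd branch = 0.0053·Pd^0.26·e^(0.059·RH+f) = 0.7305 μm/a
  Sd branch = 0.01025·Sd^0.27·e^(0.036·RH+0.049·T) = 1.719 μm/a
  r_corr = 0.7305 + 1.719 = 2.449 μm/a
  mass loss = 2.449 μm/a × 8.96 g/cm³ = 21.94 g·m⁻²·a⁻¹
Ordering by g·m⁻²·a⁻¹: copper (21.9) > zinc (14.2)

copper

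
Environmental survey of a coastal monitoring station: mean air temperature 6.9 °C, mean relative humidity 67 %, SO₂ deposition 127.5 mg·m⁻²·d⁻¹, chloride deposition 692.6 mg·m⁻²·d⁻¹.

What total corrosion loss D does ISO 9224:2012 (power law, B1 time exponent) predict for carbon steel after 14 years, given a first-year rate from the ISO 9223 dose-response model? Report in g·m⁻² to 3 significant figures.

D(14) = 3.86e+03 g·m⁻²

carbon steel: temperature factor f = +0.150·(-3.1) = -0.4650
  SO₂ term: 1.77·127.5^0.52·exp(0.02·67-0.4650) = 52.83
  Cl⁻ term: 0.102·692.6^0.62·exp(0.033·67+0.04·6.9) = 70.76
  sum: 52.83 + 70.76 → r_corr = 123.6 μm/a
ISO 9224: D(t) = r_corr · t^b with b = 0.523 (carbon steel, B1)
  D(14) = 123.6 × 14^0.523 = 123.6 × 3.976 = 491.4 μm
  Mass loss = 491.4 μm × 7.85 g/cm³ = 3857 g·m⁻²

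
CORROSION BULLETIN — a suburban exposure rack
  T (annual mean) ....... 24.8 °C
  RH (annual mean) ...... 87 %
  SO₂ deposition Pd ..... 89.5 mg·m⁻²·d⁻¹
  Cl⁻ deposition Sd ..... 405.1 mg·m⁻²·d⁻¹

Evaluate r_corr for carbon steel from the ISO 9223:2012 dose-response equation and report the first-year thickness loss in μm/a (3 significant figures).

r_corr = 248 μm/a

carbon steel: f(T) = -0.054·(T−10) [T>10 °C] = -0.7992
  sulphur-dioxide contribution → 46.94 μm/a
  chloride contribution → 200.9 μm/a
  total first-year rate 247.8 μm/a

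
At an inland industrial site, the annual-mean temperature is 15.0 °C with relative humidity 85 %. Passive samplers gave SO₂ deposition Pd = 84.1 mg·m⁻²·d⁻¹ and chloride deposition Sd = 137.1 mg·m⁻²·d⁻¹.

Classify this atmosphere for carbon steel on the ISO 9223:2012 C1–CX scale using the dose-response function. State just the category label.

C5

carbon steel: T>10 °C ⇒ hinge -0.054·(15.0−10) = -0.2700
  sulphur-dioxide contribution → 74.12 μm/a
  chloride contribution → 64.91 μm/a
  ⇒ r_corr(carbon steel) = 139 μm/a
Category bounds: 80…200 μm/a bracket r_corr ⇒ C5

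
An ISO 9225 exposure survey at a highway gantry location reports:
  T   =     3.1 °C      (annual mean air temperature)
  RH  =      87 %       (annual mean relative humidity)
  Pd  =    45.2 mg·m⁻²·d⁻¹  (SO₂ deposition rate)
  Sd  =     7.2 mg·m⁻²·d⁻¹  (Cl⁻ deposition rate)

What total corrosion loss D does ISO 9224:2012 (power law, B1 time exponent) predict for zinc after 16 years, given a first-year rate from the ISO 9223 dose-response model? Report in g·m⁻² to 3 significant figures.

zinc: temperature factor f = +0.038·(-6.9) = -0.2622
  SO₂ term: 0.0129·45.2^0.44·exp(0.046·87-0.2622) = 2.904
  Sd branch = 0.0175·Sd^0.57·e^(0.008·RH+0.085·T) = 0.1407 μm/a
  r_corr = 2.904 + 0.1407 = 3.045 μm/a
Power-law: D(16) = r_corr · 16^0.813
  D(16) = 3.045 × 16^0.813 = 3.045 × 9.527 = 29.01 μm
  Mass loss = 29.01 μm × 7.14 g/cm³ = 207.1 g·m⁻²

D(16) = 207 g·m⁻²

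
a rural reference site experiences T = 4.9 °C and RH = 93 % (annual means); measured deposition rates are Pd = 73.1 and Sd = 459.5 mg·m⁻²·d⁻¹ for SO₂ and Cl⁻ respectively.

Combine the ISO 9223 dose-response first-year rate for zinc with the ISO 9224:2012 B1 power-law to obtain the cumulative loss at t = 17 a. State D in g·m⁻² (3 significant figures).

D(17) = 493 g·m⁻²

zinc: T≤10 °C ⇒ hinge +0.038·(4.9−10) = -0.1938
  sulphur-dioxide contribution → 5.064 μm/a
  chloride contribution → 1.839 μm/a
  total first-year rate 6.902 μm/a
Long-term exponent b (ISO 9224 Table 2, B1) = 0.813
  D(17) = 6.902 × 17^0.813 = 6.902 × 10.01 = 69.08 μm
  Mass loss = 69.08 μm × 7.14 g/cm³ = 493.2 g·m⁻²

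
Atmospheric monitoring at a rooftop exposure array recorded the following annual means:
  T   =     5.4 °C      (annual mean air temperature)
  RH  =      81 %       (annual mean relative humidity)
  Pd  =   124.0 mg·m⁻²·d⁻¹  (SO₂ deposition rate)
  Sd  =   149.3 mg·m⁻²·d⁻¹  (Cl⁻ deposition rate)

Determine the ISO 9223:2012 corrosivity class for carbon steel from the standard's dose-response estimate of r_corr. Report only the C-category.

C5

carbon steel: T≤10 °C ⇒ hinge +0.150·(5.4−10) = -0.6900
  Pd branch = 1.77·Pd^0.52·e^(0.02·RH+f) = 55.01 μm/a
  Sd branch = 0.102·Sd^0.62·e^(0.033·RH+0.04·T) = 40.85 μm/a
  sum: 55.01 + 40.85 → r_corr = 95.86 μm/a
95.9 μm/a falls in (80, 200] for carbon steel → category C5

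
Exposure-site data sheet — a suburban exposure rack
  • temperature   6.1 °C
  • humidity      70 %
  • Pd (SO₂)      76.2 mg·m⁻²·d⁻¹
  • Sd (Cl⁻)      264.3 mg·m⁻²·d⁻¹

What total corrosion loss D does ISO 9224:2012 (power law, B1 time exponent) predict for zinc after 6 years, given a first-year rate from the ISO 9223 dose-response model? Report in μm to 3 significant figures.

zinc: T≤10 °C ⇒ hinge +0.038·(6.1−10) = -0.1482
  Pd branch = 0.0129·Pd^0.44·e^(0.046·RH+f) = 1.874 μm/a
  Cl⁻ term: 0.0175·264.3^0.57·exp(0.008·70+0.085·6.1) = 1.236
  sum: 1.874 + 1.236 → r_corr = 3.11 μm/a
ISO 9224: D(t) = r_corr · t^b with b = 0.813 (zinc, B1)
  D(6) = 3.11 × 6^0.813 = 3.11 × 4.292 = 13.35 μm

D(6) = 13.3 μm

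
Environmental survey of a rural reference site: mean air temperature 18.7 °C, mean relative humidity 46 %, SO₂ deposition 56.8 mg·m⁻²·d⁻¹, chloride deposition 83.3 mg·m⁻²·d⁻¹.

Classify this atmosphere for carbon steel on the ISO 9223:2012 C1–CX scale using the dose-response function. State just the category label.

carbon steel: T>10 °C ⇒ hinge -0.054·(18.7−10) = -0.4698
  SO₂ term: 1.77·56.8^0.52·exp(0.02·46-0.4698) = 22.69
  Sd branch = 0.102·Sd^0.62·e^(0.033·RH+0.04·T) = 15.26 μm/a
  r_corr = 22.69 + 15.26 = 37.94 μm/a
Category bounds: 25…50 μm/a bracket r_corr ⇒ C3

C3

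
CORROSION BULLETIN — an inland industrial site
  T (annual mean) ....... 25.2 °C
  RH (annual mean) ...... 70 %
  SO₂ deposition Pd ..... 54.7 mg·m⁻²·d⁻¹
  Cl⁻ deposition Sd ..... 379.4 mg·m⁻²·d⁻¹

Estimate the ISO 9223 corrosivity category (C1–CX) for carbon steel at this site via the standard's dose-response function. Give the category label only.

C5

carbon steel: f(T) = -0.054·(T−10) [T>10 °C] = -0.8208
  Pd branch = 1.77·Pd^0.52·e^(0.02·RH+f) = 25.31 μm/a
  Cl⁻ term: 0.102·379.4^0.62·exp(0.033·70+0.04·25.2) = 111.8
  sum: 25.31 + 111.8 → r_corr = 137.2 μm/a
ISO 9223 Table 2 (carbon steel): 80 < 137 ≤ 200 μm/a ⇒ C5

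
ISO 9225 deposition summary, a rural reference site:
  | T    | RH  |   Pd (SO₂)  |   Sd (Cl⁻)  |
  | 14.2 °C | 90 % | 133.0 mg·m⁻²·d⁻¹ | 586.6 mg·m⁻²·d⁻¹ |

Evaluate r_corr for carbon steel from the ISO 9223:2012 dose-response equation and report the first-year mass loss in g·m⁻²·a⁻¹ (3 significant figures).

carbon steel: T>10 °C ⇒ hinge -0.054·(14.2−10) = -0.2268
  Pd branch = 1.77·Pd^0.52·e^(0.02·RH+f) = 108.5 μm/a
  Cl⁻ term: 0.102·586.6^0.62·exp(0.033·90+0.04·14.2) = 182.6
  r_corr = 108.5 + 182.6 = 291.1 μm/a
Convert to mass loss: 291.1 μm/a × 7.85 g/cm³ = 2286 g·m⁻²·a⁻¹

r_corr = 2.29e+03 g·m⁻²·a⁻¹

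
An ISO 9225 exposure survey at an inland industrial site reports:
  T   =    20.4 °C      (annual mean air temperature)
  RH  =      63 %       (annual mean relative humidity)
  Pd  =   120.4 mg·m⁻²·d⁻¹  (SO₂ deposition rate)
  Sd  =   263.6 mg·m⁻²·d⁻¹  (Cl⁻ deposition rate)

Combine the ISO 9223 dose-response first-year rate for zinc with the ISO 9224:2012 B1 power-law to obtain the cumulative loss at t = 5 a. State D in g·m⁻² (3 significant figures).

zinc: temperature factor f = -0.071·(10.4) = -0.7384
  Pd branch = 0.0129·Pd^0.44·e^(0.046·RH+f) = 0.9204 μm/a
  Cl⁻ term: 0.0175·263.6^0.57·exp(0.008·63+0.085·20.4) = 3.935
  sum: 0.9204 + 3.935 → r_corr = 4.855 μm/a
ISO 9224: D(t) = r_corr · t^b with b = 0.813 (zinc, B1)
  D(5) = 4.855 × 5^0.813 = 4.855 × 3.701 = 17.97 μm
  Mass loss = 17.97 μm × 7.14 g/cm³ = 128.3 g·m⁻²

D(5) = 128 g·m⁻²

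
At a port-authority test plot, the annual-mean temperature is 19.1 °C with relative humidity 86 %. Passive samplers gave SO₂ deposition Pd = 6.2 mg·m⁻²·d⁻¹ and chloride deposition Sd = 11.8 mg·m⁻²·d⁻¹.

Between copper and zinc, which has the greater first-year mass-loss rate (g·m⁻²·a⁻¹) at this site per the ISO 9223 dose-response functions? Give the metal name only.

copper

copper: T>10 °C ⇒ hinge -0.080·(19.1−10) = -0.7280
  sulphur-dioxide contribution → 0.6573 μm/a
  chloride contribution → 1.125 μm/a
  ⇒ r_corr(copper) = 1.782 μm/a
  mass loss = 1.782 μm/a × 8.96 g/cm³ = 15.97 g·m⁻²·a⁻¹
zinc: T>10 °C ⇒ hinge -0.071·(19.1−10) = -0.6461
  sulphur-dioxide contribution → 0.7883 μm/a
  chloride contribution → 0.7209 μm/a
  total first-year rate 1.509 μm/a
  mass loss = 1.509 μm/a × 7.14 g/cm³ = 10.78 g·m⁻²·a⁻¹
Ordering by g·m⁻²·a⁻¹: copper (16) > zinc (10.8)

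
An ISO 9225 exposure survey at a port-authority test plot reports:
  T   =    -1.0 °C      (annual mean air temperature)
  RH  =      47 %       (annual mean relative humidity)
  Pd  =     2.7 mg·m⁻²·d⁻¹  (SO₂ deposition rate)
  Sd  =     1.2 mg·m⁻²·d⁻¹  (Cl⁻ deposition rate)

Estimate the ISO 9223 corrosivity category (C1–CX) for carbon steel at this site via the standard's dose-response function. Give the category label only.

carbon steel: f(T) = +0.150·(T−10) [T≤10 °C] = -1.6500
  Pd branch = 1.77·Pd^0.52·e^(0.02·RH+f) = 1.459 μm/a
  Cl⁻ term: 0.102·1.2^0.62·exp(0.033·47+0.04·-1.0) = 0.5175
  r_corr = 1.459 + 0.5175 = 1.976 μm/a
1.98 μm/a falls in (1.3, 25] for carbon steel → category C2

C2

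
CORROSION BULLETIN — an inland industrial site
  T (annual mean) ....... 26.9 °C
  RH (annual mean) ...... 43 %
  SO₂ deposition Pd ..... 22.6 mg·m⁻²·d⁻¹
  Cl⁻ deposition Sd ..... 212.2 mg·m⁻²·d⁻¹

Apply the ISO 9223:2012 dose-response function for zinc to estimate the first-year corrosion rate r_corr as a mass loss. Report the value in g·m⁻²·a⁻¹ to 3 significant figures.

zinc: T>10 °C ⇒ hinge -0.071·(26.9−10) = -1.1999
  Pd branch = 0.0129·Pd^0.44·e^(0.046·RH+f) = 0.1107 μm/a
  Cl⁻ term: 0.0175·212.2^0.57·exp(0.008·43+0.085·26.9) = 5.149
  r_corr = 0.1107 + 5.149 = 5.259 μm/a
Convert to mass loss: 5.259 μm/a × 7.14 g/cm³ = 37.55 g·m⁻²·a⁻¹

r_corr = 37.6 g·m⁻²·a⁻¹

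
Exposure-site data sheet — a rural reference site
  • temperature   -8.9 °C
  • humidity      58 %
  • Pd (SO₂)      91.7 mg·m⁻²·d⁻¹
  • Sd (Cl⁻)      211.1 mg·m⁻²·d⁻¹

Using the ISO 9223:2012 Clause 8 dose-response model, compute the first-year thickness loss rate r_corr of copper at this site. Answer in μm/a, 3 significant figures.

r_corr = 0.275 μm/a

copper: T≤10 °C ⇒ hinge +0.126·(-8.9−10) = -2.3814
  Pd branch = 0.0053·Pd^0.26·e^(0.059·RH+f) = 0.04858 μm/a
  Sd branch = 0.01025·Sd^0.27·e^(0.036·RH+0.049·T) = 0.2269 μm/a
  r_corr = 0.04858 + 0.2269 = 0.2754 μm/a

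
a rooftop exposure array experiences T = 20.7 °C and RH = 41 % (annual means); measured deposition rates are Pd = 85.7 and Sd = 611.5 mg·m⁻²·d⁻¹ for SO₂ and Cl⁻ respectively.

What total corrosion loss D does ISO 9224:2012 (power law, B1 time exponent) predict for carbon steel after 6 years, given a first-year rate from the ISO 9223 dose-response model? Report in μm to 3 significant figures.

D(6) = 181 μm

carbon steel: f(T) = -0.054·(T−10) [T>10 °C] = -0.5778
  SO₂ term: 1.77·85.7^0.52·exp(0.02·41-0.5778) = 22.82
  Sd branch = 0.102·Sd^0.62·e^(0.033·RH+0.04·T) = 48.23 μm/a
  sum: 22.82 + 48.23 → r_corr = 71.05 μm/a
ISO 9224: D(t) = r_corr · t^b with b = 0.523 (carbon steel, B1)
  D(6) = 71.05 × 6^0.523 = 71.05 × 2.553 = 181.4 μm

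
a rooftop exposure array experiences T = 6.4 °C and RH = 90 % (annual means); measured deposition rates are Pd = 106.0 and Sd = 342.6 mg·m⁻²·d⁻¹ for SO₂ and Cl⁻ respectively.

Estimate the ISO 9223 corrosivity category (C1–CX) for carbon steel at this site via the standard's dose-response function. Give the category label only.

C5

carbon steel: temperature factor f = +0.150·(-3.6) = -0.5400
  sulphur-dioxide contribution → 70.53 μm/a
  chloride contribution → 95.76 μm/a
  total first-year rate 166.3 μm/a
Category bounds: 80…200 μm/a bracket r_corr ⇒ C5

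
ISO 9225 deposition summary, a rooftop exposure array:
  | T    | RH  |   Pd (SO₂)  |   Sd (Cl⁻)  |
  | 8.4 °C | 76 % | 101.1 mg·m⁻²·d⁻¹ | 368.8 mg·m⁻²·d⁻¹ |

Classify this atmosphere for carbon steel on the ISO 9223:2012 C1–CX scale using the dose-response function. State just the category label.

C5

carbon steel: T≤10 °C ⇒ hinge +0.150·(8.4−10) = -0.2400
  SO₂ term: 1.77·101.1^0.52·exp(0.02·76-0.2400) = 70.2
  Cl⁻ term: 0.102·368.8^0.62·exp(0.033·76+0.04·8.4) = 68.41
  r_corr = 70.2 + 68.41 = 138.6 μm/a
Category bounds: 80…200 μm/a bracket r_corr ⇒ C5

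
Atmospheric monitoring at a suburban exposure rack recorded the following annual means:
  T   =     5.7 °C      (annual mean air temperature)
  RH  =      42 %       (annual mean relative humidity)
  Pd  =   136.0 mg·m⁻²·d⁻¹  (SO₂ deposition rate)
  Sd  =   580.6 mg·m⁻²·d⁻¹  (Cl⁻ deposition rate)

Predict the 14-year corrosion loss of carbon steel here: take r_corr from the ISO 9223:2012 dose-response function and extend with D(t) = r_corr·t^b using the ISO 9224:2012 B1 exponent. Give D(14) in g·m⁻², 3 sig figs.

D(14) = 1.69e+03 g·m⁻²

carbon steel: f(T) = +0.150·(T−10) [T≤10 °C] = -0.6450
  Pd branch = 1.77·Pd^0.52·e^(0.02·RH+f) = 27.68 μm/a
  Cl⁻ term: 0.102·580.6^0.62·exp(0.033·42+0.04·5.7) = 26.49
  r_corr = 27.68 + 26.49 = 54.17 μm/a
ISO 9224: D(t) = r_corr · t^b with b = 0.523 (carbon steel, B1)
  D(14) = 54.17 × 14^0.523 = 54.17 × 3.976 = 215.4 μm
  Mass loss = 215.4 μm × 7.85 g/cm³ = 1691 g·m⁻²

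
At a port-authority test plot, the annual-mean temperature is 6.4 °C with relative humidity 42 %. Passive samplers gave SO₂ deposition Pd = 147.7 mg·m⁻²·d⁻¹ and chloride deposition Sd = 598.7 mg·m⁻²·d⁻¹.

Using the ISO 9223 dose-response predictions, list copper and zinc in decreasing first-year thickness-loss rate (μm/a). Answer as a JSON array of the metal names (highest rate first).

copper: T≤10 °C ⇒ hinge +0.126·(6.4−10) = -0.4536
  sulphur-dioxide contribution → 0.1471 μm/a
  chloride contribution → 0.3576 μm/a
  ⇒ r_corr(copper) = 0.5047 μm/a
zinc: f(T) = +0.038·(T−10) [T≤10 °C] = -0.1368
  sulphur-dioxide contribution → 0.6995 μm/a
  chloride contribution → 1.615 μm/a
  total first-year rate 2.315 μm/a
Ordering by μm/a: zinc (2.31) > copper (0.505)

["zinc", "copper"]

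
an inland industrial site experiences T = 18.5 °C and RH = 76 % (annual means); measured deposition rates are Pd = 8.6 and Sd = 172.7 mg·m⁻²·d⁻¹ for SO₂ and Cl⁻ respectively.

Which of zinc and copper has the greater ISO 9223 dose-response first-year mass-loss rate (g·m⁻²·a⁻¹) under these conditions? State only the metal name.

zinc: T>10 °C ⇒ hinge -0.071·(18.5−10) = -0.6035
  Pd branch = 0.0129·Pd^0.44·e^(0.046·RH+f) = 0.5997 μm/a
  Sd branch = 0.0175·Sd^0.57·e^(0.008·RH+0.085·T) = 2.919 μm/a
  r_corr = 0.5997 + 2.919 = 3.519 μm/a
  mass loss = 3.519 μm/a × 7.14 g/cm³ = 25.13 g·m⁻²·a⁻¹
copper: temperature factor f = -0.080·(8.5) = -0.6800
  SO₂ term: 0.0053·8.6^0.26·exp(0.059·76-0.6800) = 0.4162
  Sd branch = 0.01025·Sd^0.27·e^(0.036·RH+0.049·T) = 1.573 μm/a
  r_corr = 0.4162 + 1.573 = 1.989 μm/a
  mass loss = 1.989 μm/a × 8.96 g/cm³ = 17.82 g·m⁻²·a⁻¹
Ordering by g·m⁻²·a⁻¹: zinc (25.1) > copper (17.8)

zinc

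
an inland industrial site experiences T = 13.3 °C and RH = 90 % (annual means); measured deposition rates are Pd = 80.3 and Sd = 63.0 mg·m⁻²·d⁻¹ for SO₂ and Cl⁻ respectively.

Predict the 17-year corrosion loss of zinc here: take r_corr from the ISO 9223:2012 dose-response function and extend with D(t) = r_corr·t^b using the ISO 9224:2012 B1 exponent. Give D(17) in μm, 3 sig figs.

D(17) = 56.0 μm

zinc: T>10 °C ⇒ hinge -0.071·(13.3−10) = -0.2343
  Pd branch = 0.0129·Pd^0.44·e^(0.046·RH+f) = 4.415 μm/a
  Sd branch = 0.0175·Sd^0.57·e^(0.008·RH+0.085·T) = 1.181 μm/a
  sum: 4.415 + 1.181 → r_corr = 5.596 μm/a
ISO 9224: D(t) = r_corr · t^b with b = 0.813 (zinc, B1)
  D(17) = 5.596 × 17^0.813 = 5.596 × 10.01 = 56 μm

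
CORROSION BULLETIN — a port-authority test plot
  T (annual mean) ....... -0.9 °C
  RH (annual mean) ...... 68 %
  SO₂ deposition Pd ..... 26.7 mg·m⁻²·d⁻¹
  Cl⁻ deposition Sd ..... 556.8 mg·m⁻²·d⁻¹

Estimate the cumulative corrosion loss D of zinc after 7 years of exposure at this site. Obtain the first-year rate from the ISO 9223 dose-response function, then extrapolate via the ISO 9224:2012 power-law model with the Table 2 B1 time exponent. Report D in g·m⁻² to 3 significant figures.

D(7) = 64.3 g·m⁻²

zinc: temperature factor f = +0.038·(-10.9) = -0.4142
  Pd branch = 0.0129·Pd^0.44·e^(0.046·RH+f) = 0.8257 μm/a
  Cl⁻ term: 0.0175·556.8^0.57·exp(0.008·68+0.085·-0.9) = 1.026
  sum: 0.8257 + 1.026 → r_corr = 1.852 μm/a
ISO 9224: D(t) = r_corr · t^b with b = 0.813 (zinc, B1)
  D(7) = 1.852 × 7^0.813 = 1.852 × 4.865 = 9.008 μm
  Mass loss = 9.008 μm × 7.14 g/cm³ = 64.32 g·m⁻²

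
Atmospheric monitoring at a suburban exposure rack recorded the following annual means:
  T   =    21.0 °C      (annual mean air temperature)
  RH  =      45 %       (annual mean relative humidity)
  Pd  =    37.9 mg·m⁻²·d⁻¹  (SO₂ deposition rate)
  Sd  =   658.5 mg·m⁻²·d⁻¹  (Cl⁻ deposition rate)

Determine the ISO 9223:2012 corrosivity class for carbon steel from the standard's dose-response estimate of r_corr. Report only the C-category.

C4

carbon steel: T>10 °C ⇒ hinge -0.054·(21.0−10) = -0.5940
  Pd branch = 1.77·Pd^0.52·e^(0.02·RH+f) = 15.91 μm/a
  Cl⁻ term: 0.102·658.5^0.62·exp(0.033·45+0.04·21.0) = 58.32
  r_corr = 15.91 + 58.32 = 74.24 μm/a
Category bounds: 50…80 μm/a bracket r_corr ⇒ C4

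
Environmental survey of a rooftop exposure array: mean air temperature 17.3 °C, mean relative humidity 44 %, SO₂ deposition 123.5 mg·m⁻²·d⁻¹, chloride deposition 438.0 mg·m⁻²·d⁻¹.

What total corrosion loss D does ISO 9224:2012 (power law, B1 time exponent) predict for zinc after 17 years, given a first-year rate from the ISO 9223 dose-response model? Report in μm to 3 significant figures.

zinc: f(T) = -0.071·(T−10) [T>10 °C] = -0.5183
  Pd branch = 0.0129·Pd^0.44·e^(0.046·RH+f) = 0.484 μm/a
  Sd branch = 0.0175·Sd^0.57·e^(0.008·RH+0.085·T) = 3.469 μm/a
  r_corr = 0.484 + 3.469 = 3.953 μm/a
Long-term exponent b (ISO 9224 Table 2, B1) = 0.813
  D(17) = 3.953 × 17^0.813 = 3.953 × 10.01 = 39.56 μm

D(17) = 39.6 μm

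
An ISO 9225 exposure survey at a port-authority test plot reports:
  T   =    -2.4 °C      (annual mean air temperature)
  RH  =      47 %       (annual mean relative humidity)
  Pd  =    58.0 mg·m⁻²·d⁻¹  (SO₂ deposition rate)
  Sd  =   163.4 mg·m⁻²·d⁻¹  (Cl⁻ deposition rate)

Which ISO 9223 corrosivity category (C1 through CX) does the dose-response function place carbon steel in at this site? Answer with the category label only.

C2

carbon steel: temperature factor f = +0.150·(-12.4) = -1.8600
  sulphur-dioxide contribution → 5.826 μm/a
  chloride contribution → 10.3 μm/a
  ⇒ r_corr(carbon steel) = 16.12 μm/a
Category bounds: 1.3…25 μm/a bracket r_corr ⇒ C2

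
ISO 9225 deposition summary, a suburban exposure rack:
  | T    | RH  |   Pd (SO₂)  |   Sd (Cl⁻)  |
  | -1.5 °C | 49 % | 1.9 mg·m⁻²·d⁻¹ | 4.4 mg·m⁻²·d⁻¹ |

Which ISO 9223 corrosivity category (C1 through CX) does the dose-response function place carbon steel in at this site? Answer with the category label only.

carbon steel: f(T) = +0.150·(T−10) [T≤10 °C] = -1.7250
  SO₂ term: 1.77·1.9^0.52·exp(0.02·49-1.7250) = 1.173
  Sd branch = 0.102·Sd^0.62·e^(0.033·RH+0.04·T) = 1.213 μm/a
  sum: 1.173 + 1.213 → r_corr = 2.386 μm/a
Category bounds: 1.3…25 μm/a bracket r_corr ⇒ C2

C2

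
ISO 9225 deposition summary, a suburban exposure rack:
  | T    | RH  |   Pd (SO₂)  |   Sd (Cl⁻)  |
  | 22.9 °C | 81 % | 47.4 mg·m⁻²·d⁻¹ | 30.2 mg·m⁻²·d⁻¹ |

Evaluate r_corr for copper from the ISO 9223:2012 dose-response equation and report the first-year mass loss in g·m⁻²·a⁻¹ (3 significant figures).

copper: T>10 °C ⇒ hinge -0.080·(22.9−10) = -1.0320
  SO₂ term: 0.0053·47.4^0.26·exp(0.059·81-1.0320) = 0.6127
  Cl⁻ term: 0.01025·30.2^0.27·exp(0.036·81+0.049·22.9) = 1.459
  r_corr = 0.6127 + 1.459 = 2.072 μm/a
Convert to mass loss: 2.072 μm/a × 8.96 g/cm³ = 18.56 g·m⁻²·a⁻¹

r_corr = 18.6 g·m⁻²·a⁻¹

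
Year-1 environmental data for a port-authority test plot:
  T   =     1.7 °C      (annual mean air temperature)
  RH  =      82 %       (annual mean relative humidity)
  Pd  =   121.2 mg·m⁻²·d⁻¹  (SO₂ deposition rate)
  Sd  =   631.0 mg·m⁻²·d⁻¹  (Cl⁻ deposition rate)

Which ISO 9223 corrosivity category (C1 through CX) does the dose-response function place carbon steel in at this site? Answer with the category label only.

carbon steel: temperature factor f = +0.150·(-8.3) = -1.2450
  sulphur-dioxide contribution → 31.84 μm/a
  chloride contribution → 88.99 μm/a
  total first-year rate 120.8 μm/a
121 μm/a falls in (80, 200] for carbon steel → category C5

C5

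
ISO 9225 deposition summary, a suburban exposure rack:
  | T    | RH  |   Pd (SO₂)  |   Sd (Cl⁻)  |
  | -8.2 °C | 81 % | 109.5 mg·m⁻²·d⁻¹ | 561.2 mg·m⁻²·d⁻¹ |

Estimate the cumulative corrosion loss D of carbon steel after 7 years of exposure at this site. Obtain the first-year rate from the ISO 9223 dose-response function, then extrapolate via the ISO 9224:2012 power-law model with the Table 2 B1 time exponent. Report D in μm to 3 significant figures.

carbon steel: temperature factor f = +0.150·(-18.2) = -2.7300
  SO₂ term: 1.77·109.5^0.52·exp(0.02·81-2.7300) = 6.705
  Sd branch = 0.102·Sd^0.62·e^(0.033·RH+0.04·T) = 53.89 μm/a
  r_corr = 6.705 + 53.89 = 60.59 μm/a
Power-law: D(7) = r_corr · 7^0.523
  D(7) = 60.59 × 7^0.523 = 60.59 × 2.767 = 167.6 μm

D(7) = 168 μm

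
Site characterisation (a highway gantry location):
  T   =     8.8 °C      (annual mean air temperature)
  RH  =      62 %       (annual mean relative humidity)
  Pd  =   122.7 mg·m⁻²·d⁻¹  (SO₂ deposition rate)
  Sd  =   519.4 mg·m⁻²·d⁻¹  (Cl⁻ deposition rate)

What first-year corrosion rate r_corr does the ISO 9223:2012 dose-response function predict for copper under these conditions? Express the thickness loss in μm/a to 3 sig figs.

copper: f(T) = +0.126·(T−10) [T≤10 °C] = -0.1512
  sulphur-dioxide contribution → 0.6171 μm/a
  chloride contribution → 0.7953 μm/a
  ⇒ r_corr(copper) = 1.412 μm/a

r_corr = 1.41 μm/a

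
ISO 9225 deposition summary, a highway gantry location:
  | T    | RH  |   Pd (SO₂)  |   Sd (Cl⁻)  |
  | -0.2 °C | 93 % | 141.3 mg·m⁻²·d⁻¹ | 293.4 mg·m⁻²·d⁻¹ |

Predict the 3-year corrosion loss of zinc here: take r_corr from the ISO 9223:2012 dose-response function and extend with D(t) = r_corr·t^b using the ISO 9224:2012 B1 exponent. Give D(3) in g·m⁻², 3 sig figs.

D(3) = 113 g·m⁻²

zinc: T≤10 °C ⇒ hinge +0.038·(-0.2−10) = -0.3876
  Pd branch = 0.0129·Pd^0.44·e^(0.046·RH+f) = 5.575 μm/a
  Sd branch = 0.0175·Sd^0.57·e^(0.008·RH+0.085·T) = 0.923 μm/a
  r_corr = 5.575 + 0.923 = 6.498 μm/a
Long-term exponent b (ISO 9224 Table 2, B1) = 0.813
  D(3) = 6.498 × 3^0.813 = 6.498 × 2.443 = 15.87 μm
  Mass loss = 15.87 μm × 7.14 g/cm³ = 113.3 g·m⁻²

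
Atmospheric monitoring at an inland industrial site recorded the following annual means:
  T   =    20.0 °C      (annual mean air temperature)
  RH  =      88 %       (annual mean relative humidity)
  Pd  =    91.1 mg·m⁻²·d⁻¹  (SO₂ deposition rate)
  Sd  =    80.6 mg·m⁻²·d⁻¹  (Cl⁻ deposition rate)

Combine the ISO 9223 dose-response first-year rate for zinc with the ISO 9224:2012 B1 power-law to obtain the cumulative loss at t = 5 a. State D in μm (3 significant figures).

D(5) = 18.5 μm

zinc: T>10 °C ⇒ hinge -0.071·(20.0−10) = -0.7100
  Pd branch = 0.0129·Pd^0.44·e^(0.046·RH+f) = 2.645 μm/a
  Sd branch = 0.0175·Sd^0.57·e^(0.008·RH+0.085·T) = 2.364 μm/a
  r_corr = 2.645 + 2.364 = 5.009 μm/a
ISO 9224: D(t) = r_corr · t^b with b = 0.813 (zinc, B1)
  D(5) = 5.009 × 5^0.813 = 5.009 × 3.701 = 18.54 μm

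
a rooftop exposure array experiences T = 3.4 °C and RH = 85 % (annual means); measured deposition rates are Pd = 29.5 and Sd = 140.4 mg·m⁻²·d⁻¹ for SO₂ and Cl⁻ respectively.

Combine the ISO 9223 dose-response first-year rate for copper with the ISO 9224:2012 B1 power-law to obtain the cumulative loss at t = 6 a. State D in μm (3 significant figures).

copper: T≤10 °C ⇒ hinge +0.126·(3.4−10) = -0.8316
  Pd branch = 0.0053·Pd^0.26·e^(0.059·RH+f) = 0.838 μm/a
  Sd branch = 0.01025·Sd^0.27·e^(0.036·RH+0.049·T) = 0.9813 μm/a
  sum: 0.838 + 0.9813 → r_corr = 1.819 μm/a
ISO 9224: D(t) = r_corr · t^b with b = 0.667 (copper, B1)
  D(6) = 1.819 × 6^0.667 = 1.819 × 3.304 = 6.011 μm

D(6) = 6.01 μm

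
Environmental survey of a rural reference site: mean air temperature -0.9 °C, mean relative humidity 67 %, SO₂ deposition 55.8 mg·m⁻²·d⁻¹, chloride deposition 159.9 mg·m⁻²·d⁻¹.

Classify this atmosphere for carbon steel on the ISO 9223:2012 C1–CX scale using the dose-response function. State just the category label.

carbon steel: T≤10 °C ⇒ hinge +0.150·(-0.9−10) = -1.6350
  sulphur-dioxide contribution → 10.67 μm/a
  chloride contribution → 20.87 μm/a
  ⇒ r_corr(carbon steel) = 31.54 μm/a
ISO 9223 Table 2 (carbon steel): 25 < 31.5 ≤ 50 μm/a ⇒ C3

C3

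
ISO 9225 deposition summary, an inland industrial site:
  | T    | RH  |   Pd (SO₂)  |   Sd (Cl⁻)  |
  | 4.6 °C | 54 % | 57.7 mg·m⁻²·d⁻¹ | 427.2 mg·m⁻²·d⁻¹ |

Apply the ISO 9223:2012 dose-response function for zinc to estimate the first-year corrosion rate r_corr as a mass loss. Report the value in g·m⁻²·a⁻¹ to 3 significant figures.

r_corr = 14.3 g·m⁻²·a⁻¹

zinc: T≤10 °C ⇒ hinge +0.038·(4.6−10) = -0.2052
  Pd branch = 0.0129·Pd^0.44·e^(0.046·RH+f) = 0.7502 μm/a
  Cl⁻ term: 0.0175·427.2^0.57·exp(0.008·54+0.085·4.6) = 1.259
  r_corr = 0.7502 + 1.259 = 2.009 μm/a
Convert to mass loss: 2.009 μm/a × 7.14 g/cm³ = 14.34 g·m⁻²·a⁻¹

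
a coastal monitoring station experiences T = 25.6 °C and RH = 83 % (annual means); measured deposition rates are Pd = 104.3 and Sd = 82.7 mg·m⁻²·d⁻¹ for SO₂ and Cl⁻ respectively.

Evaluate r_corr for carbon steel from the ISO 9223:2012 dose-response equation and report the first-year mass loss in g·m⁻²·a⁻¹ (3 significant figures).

r_corr = 886 g·m⁻²·a⁻¹

carbon steel: T>10 °C ⇒ hinge -0.054·(25.6−10) = -0.8424
  sulphur-dioxide contribution → 44.93 μm/a
  chloride contribution → 67.87 μm/a
  ⇒ r_corr(carbon steel) = 112.8 μm/a
Convert to mass loss: 112.8 μm/a × 7.85 g/cm³ = 885.5 g·m⁻²·a⁻¹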